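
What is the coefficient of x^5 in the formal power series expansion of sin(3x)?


The Maclaurin series is sin(t) = sum_{k>=0} (-1)^k t^(2k+1) / (2k+1)!, so substituting t = 3x, only odd powers of x are nonzero, with coefficient of x^(2k+1) equal to (-1)^k 3^(2k+1) / (2k+1)!.
Write 5 = 2*2 + 1, giving the coefficient (-1)^2 * 3^5 / 5! = 243/120 = 81/40.

81/40


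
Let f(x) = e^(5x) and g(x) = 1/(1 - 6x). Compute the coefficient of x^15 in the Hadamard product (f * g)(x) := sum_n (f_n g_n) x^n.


Expanding: f_k = 5^k/k! (from e^(5x)) and g_k = 6^k (from 1/(1 - 6x)). So the Hadamard coefficient (f * g)_k = 5^k 6^k / k! = (30)^k / k!.
For k = 15: 30^15/15! = 14348907000000000000000/1307674368000 = 76886718750000/7007.

76886718750000/7007


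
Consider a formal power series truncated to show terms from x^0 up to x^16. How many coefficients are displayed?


From x^0 to x^16 inclusive, the count is 16 - 0 + 1 = 17.

17


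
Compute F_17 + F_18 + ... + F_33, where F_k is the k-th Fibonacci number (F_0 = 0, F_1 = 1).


Use the identity sum_{k=0}^{N} F_k = F_{N+2} - 1 (which follows from F_{k+2} - F_{k+1} = F_k). Then
sum_{k=17}^{33} F_k = (F_{35} - 1) - (F_{18} - 1) = F_{35} - F_{18}.
Computing: F_{35} = 9227465, F_{18} = 2584, so
Sum = 9227465 - 2584 = 9224881.

9224881


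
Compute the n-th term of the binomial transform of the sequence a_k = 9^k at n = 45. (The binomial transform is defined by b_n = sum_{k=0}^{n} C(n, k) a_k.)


With a_k = 9^k, b_n = sum_{k=0}^{n} C(n, k) 9^k = (1 + 9)^n by the binomial theorem.
For n = 45: (1 + 9)^45 = 10^45 = 1000000000000000000000000000000000000000000000.

1000000000000000000000000000000000000000000000


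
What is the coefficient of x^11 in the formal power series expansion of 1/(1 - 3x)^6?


The general identity 1/(1 - c x)^r = sum_{k>=0} c^k C(k + r - 1, r - 1) x^k follows by substituting y = c x into 1/(1 - y)^r = sum_{k>=0} C(k + r - 1, r - 1) y^k.
For c = 3, r = 6, k = 11:
3^11 * C(16, 5) = 177147 * 4368 = 773778096.

773778096


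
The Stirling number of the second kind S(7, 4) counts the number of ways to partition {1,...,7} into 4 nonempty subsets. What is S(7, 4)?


Using the explicit formula S(n,k) = (1/k!) sum_{j=0}^{k} (-1)^(k-j) C(k,j) j^n:
S(7, 4) = 350
Equivalently, S(n,k) is n! times the coefficient of x^n in the EGF (e^x - 1)^k / k!.

350


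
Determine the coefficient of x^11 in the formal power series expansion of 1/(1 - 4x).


The geometric series identity gives 1/(1 - c x) = sum_{k>=0} c^k x^k, so the coefficient of x^k is c^k.
Here c = 4 and k = 11.
Computing: 4^11 = 4194304

4194304


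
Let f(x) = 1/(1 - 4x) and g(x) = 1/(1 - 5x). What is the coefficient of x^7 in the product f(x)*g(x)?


The coefficient of x^n in f*g is the Cauchy product: sum_{k=0}^{n} a^k * b^(n-k).
With a=4, b=5, n=7:
sum_{k=0}^{7} 4^k * 5^(7-k)
= 325089

325089


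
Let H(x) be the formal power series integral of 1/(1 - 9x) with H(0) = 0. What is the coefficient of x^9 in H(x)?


1/(1 - 9x) = sum_{k>=0} 9^k x^k. Integrating termwise with H(0) = 0:
H(x) = sum_{k>=0} 9^k x^(k+1) / (k+1) = sum_{m>=1} 9^(m-1) x^m / m.
For m = 9: 9^8/9 = 43046721/9 = 4782969.

4782969


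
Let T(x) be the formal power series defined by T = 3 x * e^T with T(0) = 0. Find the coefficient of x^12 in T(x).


Apply the Lagrange inversion formula: if T = 3 x * phi(T) with phi(t) = e^t, then
[x^n] T = 3^n * (1/n) [t^(n-1)] phi(t)^n = 3^n * (1/n) [t^(n-1)] e^(n t) = 3^n * (1/n) * n^(n-1) / (n-1)! = 3^n * n^(n-1) / n!.
When c = 1 this is the Cayley count of rooted labeled trees on n vertices, divided by n!.
For n = 12: 3^12 * 12^11 / 12! = 531441 * 743008370688/479001600 = 1586874322944/1925.

1586874322944/1925


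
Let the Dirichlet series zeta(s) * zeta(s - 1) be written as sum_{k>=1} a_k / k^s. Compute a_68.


Convolution gives a_k = sum_{d | k} d * 1 = sum_{d | k} d = sigma(k), the sum of positive divisors of k.
For k = 68, the divisors are 1, 2, 4, 17, 34, 68, so
sigma(68) = 1 + 2 + 4 + 17 + 34 + 68 = 126.

126


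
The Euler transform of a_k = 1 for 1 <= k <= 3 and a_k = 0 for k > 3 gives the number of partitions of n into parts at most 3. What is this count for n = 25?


Partitions of 25 into parts at most 3:
Using generating function (1-x)^(-1)(1-x^2)^(-1)(1-x^3)^(-1),
the coefficient of x^25 = 65

65


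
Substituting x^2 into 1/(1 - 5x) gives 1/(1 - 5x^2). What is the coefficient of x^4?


The coefficient of x^(2m) in 1/(1 - 5x^2) is 5^m.
With n = 4 = 2*2, the coefficient is 5^2 = 25.

25


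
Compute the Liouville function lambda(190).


The Liouville function is lambda(k) = (-1)^Omega(k), where Omega(k) counts the prime factors of k with multiplicity.
Factoring: 190 = 2 * 5 * 19, so Omega(190) = 3.
lambda(190) = (-1)^3 = -1.

-1


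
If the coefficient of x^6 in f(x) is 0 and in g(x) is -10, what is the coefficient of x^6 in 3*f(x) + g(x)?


Scalar multiplication scales coefficients: 3 * 0 = 0.
Then add the g coefficient: 0 + -10
= -10

-10


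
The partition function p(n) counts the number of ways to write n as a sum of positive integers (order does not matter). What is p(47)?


Using the generating function prod_{k>=1} 1/(1-x^k), we compute p(47).
By dynamic programming over parts 1 through 47:
p(47) = 124754

124754


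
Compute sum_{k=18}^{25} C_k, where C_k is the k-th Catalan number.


C_18 through C_25: 477638700, 1767263190, 6564120420, 24466267020, 91482563640, 343059613650, 1289904147324, 4861946401452
Sum = 477638700 + 1767263190 + 6564120420 + 24466267020 + 91482563640 + 343059613650 + 1289904147324 + 4861946401452
= 6619668015396

6619668015396


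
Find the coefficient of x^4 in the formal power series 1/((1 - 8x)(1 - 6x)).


By partial fractions or Cauchy convolution:
The coefficient equals sum_{k=0}^{4} 8^k * 6^(4-k).
= 12496

12496


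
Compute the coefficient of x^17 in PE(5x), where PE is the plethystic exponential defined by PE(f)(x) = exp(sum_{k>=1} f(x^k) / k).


With f(x) = 5x, the exponent is sum_{k>=1} 5 x^k / k = 5 * (-ln(1 - x)). Exponentiating:
PE(5x) = exp(-5 ln(1 - x)) = 1/(1 - x)^5.
By the negative binomial expansion, [x^n] 1/(1 - x)^5 = C(n + 4, 4).
For n = 17: C(21, 4) = 5985.

5985


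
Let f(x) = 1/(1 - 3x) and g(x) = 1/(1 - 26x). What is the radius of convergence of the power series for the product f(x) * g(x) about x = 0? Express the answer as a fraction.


The radius of 1/(1 - 3x) is 1/3 (nearest singularity at x = 1/3), and the radius of 1/(1 - 26x) is 1/26.
The product f(x)*g(x) = 1/((1 - 3x)(1 - 26x)) has singularities at both 1/3 and 1/26, so its radius of convergence is the distance to the nearest one:
min(1/3, 1/26) = 1/26.

1/26


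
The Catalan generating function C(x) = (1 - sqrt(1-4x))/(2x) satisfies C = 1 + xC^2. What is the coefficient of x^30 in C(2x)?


Substituting x -> 2x scales the n-th coefficient by 2^n, so [x^30] C(2x) = 2^30 * C_30.
C_30 = C(2*30, 30)/(31) = 118264581564861424/31 = 3814986502092304.
So 2^30 * 3814986502092304 = 1073741824 * 3814986502092304 = 4096310565291970313322496.

4096310565291970313322496


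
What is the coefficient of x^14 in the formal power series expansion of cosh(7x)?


The Maclaurin series is cosh(t) = sum_{m>=0} t^(2m) / (2m)!, so substituting t = 7x, only even powers of x are nonzero, with coefficient of x^(2m) equal to 7^(2m) / (2m)!.
For x^14 the coefficient is 7^14/14! = 678223072849/87178291200 = 13841287201/1779148800.

13841287201/1779148800


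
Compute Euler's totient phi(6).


phi(n) counts integers in [1, n] coprime to n. Using the multiplicative formula phi(n) = n * prod_{p | n} (1 - 1/p):
6 = 2 * 3, so
phi(6) = 6 * (1 - 1/2) * (1 - 1/3) = 2.

2


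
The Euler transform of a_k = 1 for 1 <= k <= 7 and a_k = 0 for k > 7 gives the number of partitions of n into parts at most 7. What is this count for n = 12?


Partitions of 12 into parts at most 7:
Using generating function (1-x)^(-1)(1-x^2)^(-1)...(1-x^7)^(-1),
the coefficient of x^12 = 65

65


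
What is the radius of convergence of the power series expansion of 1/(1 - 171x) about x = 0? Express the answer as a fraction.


Expanding 1/(1 - 171x) = sum_{k>=0} 171^k x^k, the series converges when |171x| < 1, i.e., |x| < 1/171.
So the radius of convergence is 1/171 = 1/171.

1/171


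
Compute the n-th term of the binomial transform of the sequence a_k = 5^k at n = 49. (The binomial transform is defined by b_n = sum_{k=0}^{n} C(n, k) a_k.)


With a_k = 5^k, b_n = sum_{k=0}^{n} C(n, k) 5^k = (1 + 5)^n by the binomial theorem.
For n = 49: (1 + 5)^49 = 6^49 = 134713546244127343440523266742756048896.

134713546244127343440523266742756048896


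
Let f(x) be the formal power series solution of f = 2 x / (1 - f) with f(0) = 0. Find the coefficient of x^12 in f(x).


Apply Lagrange inversion: f = 2 x * phi(f) with phi(t) = 1/(1 - t), so
[x^n] f = 2^n * (1/n) [t^(n-1)] phi(t)^n = 2^n * (1/n) [t^(n-1)] (1 - t)^(-n) = 2^n * (1/n) C(2n - 2, n - 1) = 2^n * C_{n-1}.
For n = 12: C_11 = C(22, 11) / 12 = 705432/12 = 58786.
With the 2^12 = 4096 factor, the coefficient is 4096 * 58786 = 240787456.

240787456


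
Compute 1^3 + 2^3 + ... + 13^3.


This power sum has a closed form given by Faulhaber's formula
sum_{k=1}^{m} k^p = (1 / (p + 1)) * sum_{j=0}^{p} C(p + 1, j) B_j m^(p + 1 - j),
but for small m direct computation is fastest:
1 + 8 + 27 + 64 + 125 + 216 + 343 + 512 + 729 + 1000 + 1331 + 1728 + 2197 = 8281.

8281


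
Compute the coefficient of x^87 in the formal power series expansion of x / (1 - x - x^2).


Let f(x) = sum_{k>=0} a_k x^k. Multiplying f(x) * (1 - x - x^2) = x and matching coefficients gives a_0 = 0, a_1 = 1, and a_k = a_{k-1} + a_{k-2} for k >= 2. These are the Fibonacci numbers F_k.
Iterating from F_0 = 0, F_1 = 1:
F_0=0, F_1=1, F_2=1, F_3=2, F_4=3, F_5=5, F_6=8, F_7=13, F_8=21, F_9=34, ...
F_87 = 679891637638612258.

679891637638612258


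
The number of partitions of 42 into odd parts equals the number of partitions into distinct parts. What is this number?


Computing partitions of 42 into odd parts (1, 3, 5, ...):
Using the generating function prod_{k>=0} 1/(1-x^(2k+1)),
the count is 1426

1426


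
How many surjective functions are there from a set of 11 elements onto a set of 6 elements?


By inclusion-exclusion on which target elements are missed, the number of surjections from an n-set onto a k-set is
surj(n, k) = sum_{j=0}^{k} (-1)^j C(k, j) (k - j)^n.
Equivalently surj(n, k) = k! * S(n, k), where S(n, k) is the Stirling number of the second kind.
For n = 11, k = 6:
S(11, 6) = 179487, so
surj = 6! * 179487 = 720 * 179487 = 129230640.

129230640


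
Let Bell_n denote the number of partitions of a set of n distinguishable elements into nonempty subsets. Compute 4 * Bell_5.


Bell_5 can be computed from the Bell triangle or from Dobinski's identity Bell_n = (1/e) * sum_{k>=0} k^n / k!.
Computing Bell_5 = 52.
Then 4 * 52 = 208.

208


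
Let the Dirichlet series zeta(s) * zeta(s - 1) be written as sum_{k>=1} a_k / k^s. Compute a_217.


Convolution gives a_k = sum_{d | k} d * 1 = sum_{d | k} d = sigma(k), the sum of positive divisors of k.
For k = 217, the divisors are 1, 7, 31, 217, so
sigma(217) = 1 + 7 + 31 + 217 = 256.

256


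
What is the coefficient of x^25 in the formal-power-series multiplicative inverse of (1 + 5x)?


The inverse is 1/(1 + 5x). Apply the geometric identity 1/(1 - y) = sum_{k>=0} y^k with y = -5x:
1/(1 + 5x) = sum_{k>=0} (-5)^k x^k.
So the coefficient of x^25 is (-5)^25 = -298023223876953125.

-298023223876953125


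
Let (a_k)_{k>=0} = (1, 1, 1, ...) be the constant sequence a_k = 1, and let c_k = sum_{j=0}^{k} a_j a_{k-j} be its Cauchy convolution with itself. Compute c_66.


Since a_j = 1 for all j >= 0, the convolution sum becomes
c_k = sum_{j=0}^{k} 1 * 1 = 1 * (k + 1).
Equivalently, the generating function of (a_k) is 1/(1 - x) and its square is 1/(1 - x)^2 = sum_{k>=0} 1(k + 1) x^k.
For k = 66: 1 * 67 = 67.

67


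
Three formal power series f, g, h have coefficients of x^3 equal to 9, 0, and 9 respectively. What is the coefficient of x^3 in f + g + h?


Series addition is componentwise:
9 + 0 + 9
= 18

18


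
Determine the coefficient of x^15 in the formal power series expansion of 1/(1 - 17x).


The geometric series identity gives 1/(1 - c x) = sum_{k>=0} c^k x^k, so the coefficient of x^k is c^k.
Here c = 17 and k = 15.
Computing: 17^15 = 2862423051509815793

2862423051509815793


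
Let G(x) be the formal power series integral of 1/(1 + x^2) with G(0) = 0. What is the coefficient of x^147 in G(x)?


1/(1 + x^2) = sum_{j>=0} (-1)^j x^(2j). Integrating termwise with G(0) = 0:
G(x) = sum_{j>=0} (-1)^j x^(2j+1) / (2j+1) = arctan(x).
Only odd powers are nonzero. For x^147 write 147 = 2*73 + 1, giving
(-1)^73 / 147 = -1/147 = -1/147.

-1/147


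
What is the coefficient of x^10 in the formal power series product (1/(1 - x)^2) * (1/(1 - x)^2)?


Combine the factors: (1/(1 - x)^2) * (1/(1 - x)^2) = 1/(1 - x)^4.
Then use 1/(1 - x)^r = sum_{k>=0} C(k + r - 1, r - 1) x^k with r = 4 and k = 10:
C(13, 3) = 286.

286


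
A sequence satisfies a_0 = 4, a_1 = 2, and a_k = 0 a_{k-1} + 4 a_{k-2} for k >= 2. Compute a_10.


The characteristic equation is t^2 - 0 t - 4 = 0, with roots r_1 = 2 and r_2 = -2 (so c_1 = r_1 + r_2, c_2 = -r_1 r_2 as required).
One can use the closed form a_n = A r_1^n + B r_2^n, but direct iteration is more reliable:
a_0 = 4, a_1 = 2, a_2 = 16, a_3 = 8, a_4 = 64, a_5 = 32, a_6 = 256, a_7 = 128, a_8 = 1024, a_9 = 512, a_10 = 4096.
So a_10 = 4096.

4096


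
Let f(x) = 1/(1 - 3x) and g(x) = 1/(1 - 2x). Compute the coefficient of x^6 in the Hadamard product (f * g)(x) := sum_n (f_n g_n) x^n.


f has coefficients f_k = 3^k and g has coefficients g_k = 2^k, so the Hadamard product has coefficient (f*g)_k = 3^k * 2^k = 6^k.
For k = 6: 6^6 = 46656.

46656


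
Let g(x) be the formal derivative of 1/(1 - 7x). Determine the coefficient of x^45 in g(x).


Differentiate termwise: d/dx sum_{k>=0} 7^k x^k = sum_{k>=1} k 7^k x^(k-1) = sum_{j>=0} (j+1) 7^(j+1) x^j.
Equivalently, d/dx [1/(1 - 7x)] = 7/(1 - 7x)^2.
For j = 45: 46 * 7^46 = 46 * 749048330965186233494494102694564493649 = 34456223224398566740746728723949966707854.

34456223224398566740746728723949966707854


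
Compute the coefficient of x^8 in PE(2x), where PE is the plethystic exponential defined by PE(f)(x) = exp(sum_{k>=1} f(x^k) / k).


With f(x) = 2x, the exponent is sum_{k>=1} 2 x^k / k = 2 * (-ln(1 - x)). Exponentiating:
PE(2x) = exp(-2 ln(1 - x)) = 1/(1 - x)^2.
By the negative binomial expansion, [x^n] 1/(1 - x)^2 = C(n + 1, 1).
For n = 8: C(9, 1) = 9.

9


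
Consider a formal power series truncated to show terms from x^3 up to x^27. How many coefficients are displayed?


From x^3 to x^27 inclusive, the count is 27 - 3 + 1 = 25.

25


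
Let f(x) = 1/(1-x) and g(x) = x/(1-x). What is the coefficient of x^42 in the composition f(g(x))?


First simplify the composition: f(g(x)) = 1/(1 - x/(1-x)) = (1-x)/((1-x) - x) = (1-x)/(1-2x).
Now extract the coefficient. Write (1-x)/(1-2x) = 1/(1-2x) - x/(1-2x).
The coefficient of x^n in 1/(1-2x) is 2^n, and in x/(1-2x) is 2^(n-1) (for n >= 1).
So the coefficient of x^42 is 2^42 - 2^41 = 4398046511104 - 2199023255552 = 2199023255552.

2199023255552


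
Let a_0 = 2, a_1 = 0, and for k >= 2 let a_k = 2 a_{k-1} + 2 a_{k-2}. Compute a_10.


Iterating the recurrence forward:
a_0 = 2
a_1 = 0
a_2 = 2*0 + 2*2 = 4
a_3 = 2*4 + 2*0 = 8
a_4 = 2*8 + 2*4 = 24
a_5 = 2*24 + 2*8 = 64
a_6 = 2*64 + 2*24 = 176
a_7 = 2*176 + 2*64 = 480
a_8 = 2*480 + 2*176 = 1312
a_9 = 2*1312 + 2*480 = 3584
a_10 = 2*3584 + 2*1312 = 9792
So a_10 = 9792.

9792


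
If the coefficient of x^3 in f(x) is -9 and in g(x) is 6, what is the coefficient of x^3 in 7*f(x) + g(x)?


Scalar multiplication scales coefficients: 7 * -9 = -63.
Then add the g coefficient: -63 + 6
= -57

-57


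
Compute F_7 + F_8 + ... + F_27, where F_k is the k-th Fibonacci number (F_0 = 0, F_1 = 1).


Use the identity sum_{k=0}^{N} F_k = F_{N+2} - 1 (which follows from F_{k+2} - F_{k+1} = F_k). Then
sum_{k=7}^{27} F_k = (F_{29} - 1) - (F_{8} - 1) = F_{29} - F_{8}.
Computing: F_{29} = 514229, F_{8} = 21, so
Sum = 514229 - 21 = 514208.

514208


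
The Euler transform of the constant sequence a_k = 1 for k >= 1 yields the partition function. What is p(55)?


The Euler transform converts the sequence a_k = 1 into the number of integer partitions.
Using the recurrence or dynamic programming:
p(55) = 451276

451276


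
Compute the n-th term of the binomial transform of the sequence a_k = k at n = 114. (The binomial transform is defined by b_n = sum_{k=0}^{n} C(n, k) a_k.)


With a_k = k, b_n = sum_{k=0}^{n} C(n, k) k. Using k * C(n, k) = n * C(n-1, k-1) gives b_n = n * sum_{k>=1} C(n-1, k-1) = n * 2^(n-1).
For n = 114: 114 * 2^113 = 114 * 10384593717069655257060992658440192 = 1183843683745940699304953163062181888.

1183843683745940699304953163062181888


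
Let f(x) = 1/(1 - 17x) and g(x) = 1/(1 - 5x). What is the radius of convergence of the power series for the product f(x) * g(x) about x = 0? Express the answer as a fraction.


The radius of 1/(1 - 17x) is 1/17 (nearest singularity at x = 1/17), and the radius of 1/(1 - 5x) is 1/5.
The product f(x)*g(x) = 1/((1 - 17x)(1 - 5x)) has singularities at both 1/17 and 1/5, so its radius of convergence is the distance to the nearest one:
min(1/17, 1/5) = 1/17.

1/17


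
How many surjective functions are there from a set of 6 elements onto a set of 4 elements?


By inclusion-exclusion on which target elements are missed, the number of surjections from an n-set onto a k-set is
surj(n, k) = sum_{j=0}^{k} (-1)^j C(k, j) (k - j)^n.
Equivalently surj(n, k) = k! * S(n, k), where S(n, k) is the Stirling number of the second kind.
For n = 6, k = 4:
S(6, 4) = 65, so
surj = 4! * 65 = 24 * 65 = 1560.

1560


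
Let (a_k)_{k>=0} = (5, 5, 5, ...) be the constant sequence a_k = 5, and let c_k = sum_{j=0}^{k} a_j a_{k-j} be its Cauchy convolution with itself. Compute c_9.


Since a_j = 5 for all j >= 0, the convolution sum becomes
c_k = sum_{j=0}^{k} 5 * 5 = 25 * (k + 1).
Equivalently, the generating function of (a_k) is 5/(1 - x) and its square is 25/(1 - x)^2 = sum_{k>=0} 25(k + 1) x^k.
For k = 9: 25 * 10 = 250.

250


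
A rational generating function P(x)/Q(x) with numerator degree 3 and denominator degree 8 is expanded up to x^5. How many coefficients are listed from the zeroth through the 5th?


Expanding up to x^5 gives the coefficients for x^0, x^1, ..., x^5.
That is 5 + 1 = 6 coefficients in total.

6


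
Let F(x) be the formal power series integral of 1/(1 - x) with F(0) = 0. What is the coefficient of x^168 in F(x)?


1/(1 - x) = sum_{k>=0} x^k. Integrating termwise and using F(0) = 0 gives
F(x) = sum_{k>=0} x^(k+1) / (k+1) = sum_{m>=1} x^m / m = -ln(1 - x).
So the coefficient of x^168 is 1/168 = 1/168.

1/168


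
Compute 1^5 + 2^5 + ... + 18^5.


This power sum has a closed form given by Faulhaber's formula
sum_{k=1}^{m} k^p = (1 / (p + 1)) * sum_{j=0}^{p} C(p + 1, j) B_j m^(p + 1 - j),
but for small m direct computation is fastest:
1 + 32 + 243 + 1024 + 3125 + 7776 + 16807 + 32768 + 59049 + 100000 + 161051 + 248832 + 371293 + 537824 + 759375 + 1048576 + 1419857 + 1889568 = 6657201.

6657201


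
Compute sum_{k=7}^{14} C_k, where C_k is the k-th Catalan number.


C_7 through C_14: 429, 1430, 4862, 16796, 58786, 208012, 742900, 2674440
Sum = 429 + 1430 + 4862 + 16796 + 58786 + 208012 + 742900 + 2674440
= 3707655

3707655


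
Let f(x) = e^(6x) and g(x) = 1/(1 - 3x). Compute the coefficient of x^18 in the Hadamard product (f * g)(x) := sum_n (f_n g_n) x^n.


Expanding: f_k = 6^k/k! (from e^(6x)) and g_k = 3^k (from 1/(1 - 3x)). So the Hadamard coefficient (f * g)_k = 6^k 3^k / k! = (18)^k / k!.
For k = 18: 18^18/18! = 39346408075296537575424/6402373705728000 = 91507169819844/14889875.

91507169819844/14889875


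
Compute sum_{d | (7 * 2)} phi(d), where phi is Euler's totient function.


First, 7 * 2 = 14. One classical identity is sum_{d | n} phi(d) = n (each k in [1, n] has a unique gcd with n, and among the k's with gcd(k, n) = n/d there are phi(d) of them). So the sum equals 14. We also verify directly:
Divisors of 14: 1, 2, 7, 14.
phi values: 1, 1, 6, 6.
Sum = 14.

14


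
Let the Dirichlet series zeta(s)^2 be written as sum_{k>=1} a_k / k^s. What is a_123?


The Dirichlet convolution of the constant function 1 with itself gives (1 * 1)(k) = sum_{d | k} 1 = d(k), the number of positive divisors of k.
Since zeta(s) = sum_{k>=1} 1/k^s, we have zeta(s)^2 = sum_{k>=1} d(k)/k^s, so a_k = d(k).
For k = 123: the divisors are 1, 3, 41, 123.
Count = 4.

4


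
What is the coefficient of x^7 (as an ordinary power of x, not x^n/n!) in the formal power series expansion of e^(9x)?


The exponential series is e^y = sum_{k>=0} y^k / k!. Substituting y = 9x gives
e^(9x) = sum_{k>=0} 9^k x^k / k!.
So the coefficient of x^n is a^n/n! with a = 9, n = 7:
9^7 / 7! = 4782969/5040 = 531441/560

531441/560


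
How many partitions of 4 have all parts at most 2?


Using the generating function (1-x)^(-1)(1-x^2)^(-1),
the coefficient of x^4 counts these restricted partitions.
Result = 3

3


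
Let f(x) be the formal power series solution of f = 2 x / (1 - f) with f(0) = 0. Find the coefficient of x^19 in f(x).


Apply Lagrange inversion: f = 2 x * phi(f) with phi(t) = 1/(1 - t), so
[x^n] f = 2^n * (1/n) [t^(n-1)] phi(t)^n = 2^n * (1/n) [t^(n-1)] (1 - t)^(-n) = 2^n * (1/n) C(2n - 2, n - 1) = 2^n * C_{n-1}.
For n = 19: C_18 = C(36, 18) / 19 = 9075135300/19 = 477638700.
With the 2^19 = 524288 factor, the coefficient is 524288 * 477638700 = 250420238745600.

250420238745600


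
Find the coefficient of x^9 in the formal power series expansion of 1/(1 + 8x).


Write 1/(1 + c x) = 1/(1 - (-c) x) and apply the geometric-series identity
1/(1 - y) = sum_{k>=0} y^k to get 1/(1 + c x) = sum_{k>=0} (-c)^k x^k.
So the coefficient of x^k is (-c)^k = (-1)^k * c^k.
Here c = 8 and k = 9:
(-8)^9 = -1 * 134217728 = -134217728

-134217728


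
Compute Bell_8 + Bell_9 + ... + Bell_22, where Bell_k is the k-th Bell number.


Recall Bell_k counts set partitions of a k-set (with Bell_0 = 1 by convention).
Bell_8 through Bell_22: 4140, 21147, 115975, 678570, 4213597, 27644437, 190899322, 1382958545, 10480142147, 82864869804, 682076806159, 5832742205057, 51724158235372, 474869816156751, 4506715738447323
Sum = 4140 + 21147 + 115975 + 678570 + 4213597 + 27644437 + 190899322 + 1382958545 + 10480142147 + 82864869804 + 682076806159 + 5832742205057 + 51724158235372 + 474869816156751 + 4506715738447323 = 5039919483398346.

5039919483398346


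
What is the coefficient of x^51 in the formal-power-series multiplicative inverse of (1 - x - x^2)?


Let the inverse be f(x) = sum_{k>=0} a_k x^k. From f(x) * (1 - x - x^2) = 1 and matching coefficients:
 x^0: a_0 = 1.
 x^1: a_1 - a_0 = 0, so a_1 = 1.
 x^k (k >= 2): a_k - a_{k-1} - a_{k-2} = 0, i.e. a_k = a_{k-1} + a_{k-2}.
This is the Fibonacci-type recurrence shifted so that a_0 = a_1 = 1.
Iterating: a_0=1, a_1=1, a_2=2, a_3=3, a_4=5, a_5=8, a_6=13, a_7=21, a_8=34, a_9=55, ...
a_51 = 32951280099.

32951280099


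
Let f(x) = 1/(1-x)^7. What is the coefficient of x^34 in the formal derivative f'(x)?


Differentiate: d/dx [ 1/(1-x)^r ] = r / (1-x)^(r+1).
Here r = 7, so f'(x) = 7 / (1-x)^8.
The expansion of 1/(1-x)^(r+1) has coefficient of x^n equal to C(n+r, r).
So the coefficient of x^34 in f'(x) is
7 * C(41, 7) = 7 * 22481940 = 157373580

157373580


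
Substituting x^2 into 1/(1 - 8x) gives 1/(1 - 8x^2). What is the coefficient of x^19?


Since 1/(1 - 8x^2) only has even powers of x,
the coefficient of x^19 (odd) is 0.

0


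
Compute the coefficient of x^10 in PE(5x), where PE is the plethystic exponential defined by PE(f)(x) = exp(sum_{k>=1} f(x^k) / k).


With f(x) = 5x, the exponent is sum_{k>=1} 5 x^k / k = 5 * (-ln(1 - x)). Exponentiating:
PE(5x) = exp(-5 ln(1 - x)) = 1/(1 - x)^5.
By the negative binomial expansion, [x^n] 1/(1 - x)^5 = C(n + 4, 4).
For n = 10: C(14, 4) = 1001.

1001


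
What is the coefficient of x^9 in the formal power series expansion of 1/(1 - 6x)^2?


The general identity 1/(1 - c x)^r = sum_{k>=0} c^k C(k + r - 1, r - 1) x^k follows by substituting y = c x into 1/(1 - y)^r = sum_{k>=0} C(k + r - 1, r - 1) y^k.
For c = 6, r = 2, k = 9:
6^9 * C(10, 1) = 10077696 * 10 = 100776960.

100776960


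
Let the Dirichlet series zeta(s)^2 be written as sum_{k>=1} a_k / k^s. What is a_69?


The Dirichlet convolution of the constant function 1 with itself gives (1 * 1)(k) = sum_{d | k} 1 = d(k), the number of positive divisors of k.
Since zeta(s) = sum_{k>=1} 1/k^s, we have zeta(s)^2 = sum_{k>=1} d(k)/k^s, so a_k = d(k).
For k = 69: the divisors are 1, 3, 23, 69.
Count = 4.

4


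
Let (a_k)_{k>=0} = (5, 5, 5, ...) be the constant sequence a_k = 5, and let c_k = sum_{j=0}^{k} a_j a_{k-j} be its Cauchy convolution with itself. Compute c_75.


Since a_j = 5 for all j >= 0, the convolution sum becomes
c_k = sum_{j=0}^{k} 5 * 5 = 25 * (k + 1).
Equivalently, the generating function of (a_k) is 5/(1 - x) and its square is 25/(1 - x)^2 = sum_{k>=0} 25(k + 1) x^k.
For k = 75: 25 * 76 = 1900.

1900


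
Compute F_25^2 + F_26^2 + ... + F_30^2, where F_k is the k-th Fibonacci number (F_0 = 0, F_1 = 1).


There is a standard identity sum_{k=0}^{N} F_k^2 = F_N * F_{N+1} (proved inductively from the telescoping relation F_k^2 = F_k F_{k+1} - F_{k-1} F_k). Then
sum_{k=25}^{30} F_k^2 = F_30 F_31 - F_24 F_25.
Computing: F_30 = 832040, F_31 = 1346269, F_24 = 46368, F_25 = 75025.
Sum = 832040 * 1346269 - 46368 * 75025 = 1116670899560.

1116670899560


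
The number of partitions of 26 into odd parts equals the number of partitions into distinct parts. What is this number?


Computing partitions of 26 into odd parts (1, 3, 5, ...):
Using the generating function prod_{k>=0} 1/(1-x^(2k+1)),
the count is 165

165


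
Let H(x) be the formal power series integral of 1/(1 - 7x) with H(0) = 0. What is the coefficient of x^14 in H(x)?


1/(1 - 7x) = sum_{k>=0} 7^k x^k. Integrating termwise with H(0) = 0:
H(x) = sum_{k>=0} 7^k x^(k+1) / (k+1) = sum_{m>=1} 7^(m-1) x^m / m.
For m = 14: 7^13/14 = 96889010407/14 = 13841287201/2.

13841287201/2


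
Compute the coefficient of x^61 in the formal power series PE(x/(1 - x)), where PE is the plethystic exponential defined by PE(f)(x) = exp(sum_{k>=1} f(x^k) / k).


For f(x) = x/(1 - x) we have
sum_{k>=1} f(x^k) / k = sum_{k>=1} (1/k) * x^k / (1 - x^k) = sum_{k, m >= 1} x^(k m) / k,
which after exponentiating simplifies to
PE(x/(1 - x)) = prod_{k>=1} 1 / (1 - x^k).
This is the generating function for the partition function p(n), so the coefficient of x^61 is p(61).
Computing p(61) by dynamic programming over parts 1, 2, ..., 61: p(61) = 1121505.

1121505


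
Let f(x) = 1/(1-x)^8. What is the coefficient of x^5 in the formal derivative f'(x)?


Differentiate: d/dx [ 1/(1-x)^r ] = r / (1-x)^(r+1).
Here r = 8, so f'(x) = 8 / (1-x)^9.
The expansion of 1/(1-x)^(r+1) has coefficient of x^n equal to C(n+r, r).
So the coefficient of x^5 in f'(x) is
8 * C(13, 8) = 8 * 1287 = 10296

10296


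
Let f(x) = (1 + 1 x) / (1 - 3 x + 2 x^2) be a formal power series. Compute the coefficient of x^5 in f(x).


Write f(x) = sum_{k>=0} a_k x^k. Multiplying both sides by 1 - 3 x + 2 x^2 gives
(1 - 3 x + 2 x^2) sum_{k>=0} a_k x^k = 1 + 1 x.
Matching coefficients:
 x^0: a_0 = 1
 x^1: a_1 - 3 a_0 = 1  =>  a_1 = 3*1 + 1 = 4
 x^k (k >= 2): a_k = 3 a_{k-1} - 2 a_{k-2}.
Iterating: a_2 = 10, a_3 = 22, a_4 = 46, a_5 = 94.
So the coefficient of x^5 is 94.

94


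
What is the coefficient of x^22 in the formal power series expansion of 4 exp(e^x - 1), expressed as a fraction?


exp(e^x - 1) is the exponential generating function for the Bell numbers Bell_k: exp(e^x - 1) = sum_{k>=0} Bell_k x^k / k!.
So the coefficient of x^22 in 4 exp(e^x - 1) is 4 Bell_22 / 22!.
Computing: Bell_22 = 4506715738447323 and 22! = 1124000727777607680000, giving
4 * 4506715738447323/1124000727777607680000 = 88366975263673/5509807489105920000.

88366975263673/5509807489105920000


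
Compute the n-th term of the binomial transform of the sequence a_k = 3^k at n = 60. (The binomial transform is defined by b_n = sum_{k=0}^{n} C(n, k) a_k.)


With a_k = 3^k, b_n = sum_{k=0}^{n} C(n, k) 3^k = (1 + 3)^n by the binomial theorem.
For n = 60: (1 + 3)^60 = 4^60 = 1329227995784915872903807060280344576.

1329227995784915872903807060280344576


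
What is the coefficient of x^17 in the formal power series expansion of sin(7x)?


The Maclaurin series is sin(t) = sum_{k>=0} (-1)^k t^(2k+1) / (2k+1)!, so substituting t = 7x, only odd powers of x are nonzero, with coefficient of x^(2k+1) equal to (-1)^k 7^(2k+1) / (2k+1)!.
Write 17 = 2*8 + 1, giving the coefficient (-1)^8 * 7^17 / 17! = 232630513987207/355687428096000 = 4747561509943/7258927104000.

4747561509943/7258927104000


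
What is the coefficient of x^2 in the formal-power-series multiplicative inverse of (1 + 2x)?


The inverse is 1/(1 + 2x). Apply the geometric identity 1/(1 - y) = sum_{k>=0} y^k with y = -2x:
1/(1 + 2x) = sum_{k>=0} (-2)^k x^k.
So the coefficient of x^2 is (-2)^2 = 4.

4


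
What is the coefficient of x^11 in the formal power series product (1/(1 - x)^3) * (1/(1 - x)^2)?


Combine the factors: (1/(1 - x)^3) * (1/(1 - x)^2) = 1/(1 - x)^5.
Then use 1/(1 - x)^r = sum_{k>=0} C(k + r - 1, r - 1) x^k with r = 5 and k = 11:
C(15, 4) = 1365.

1365


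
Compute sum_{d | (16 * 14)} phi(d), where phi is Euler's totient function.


First, 16 * 14 = 224. One classical identity is sum_{d | n} phi(d) = n (each k in [1, n] has a unique gcd with n, and among the k's with gcd(k, n) = n/d there are phi(d) of them). So the sum equals 224. We also verify directly:
Divisors of 224: 1, 2, 4, 7, 8, 14, 16, 28, 32, 56, 112, 224.
phi values: 1, 1, 2, 6, 4, 6, 8, 12, 16, 24, 48, 96.
Sum = 224.

224


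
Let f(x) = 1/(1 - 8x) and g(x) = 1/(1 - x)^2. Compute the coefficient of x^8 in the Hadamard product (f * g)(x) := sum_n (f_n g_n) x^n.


f has coefficients f_k = 8^k. For g = 1/(1 - x)^2 the coefficient is g_k = C(k + 1, 1) = k + 1. The Hadamard coefficient is (f * g)_k = 8^k * (k + 1).
For k = 8: 8^8 * 9 = 16777216 * 9 = 150994944.

150994944


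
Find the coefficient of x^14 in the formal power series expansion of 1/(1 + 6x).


Write 1/(1 + c x) = 1/(1 - (-c) x) and apply the geometric-series identity
1/(1 - y) = sum_{k>=0} y^k to get 1/(1 + c x) = sum_{k>=0} (-c)^k x^k.
So the coefficient of x^k is (-c)^k = (-1)^k * c^k.
Here c = 6 and k = 14:
(-6)^14 = 1 * 78364164096 = 78364164096

78364164096


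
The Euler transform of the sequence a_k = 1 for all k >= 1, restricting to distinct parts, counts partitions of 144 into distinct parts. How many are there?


Partitions of 144 into distinct parts can be computed via generating function.
Product (1+x)(1+x^2)(1+x^3)...
The coefficient of x^144 = 12769602

12769602


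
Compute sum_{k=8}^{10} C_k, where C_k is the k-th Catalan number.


C_8 through C_10: 1430, 4862, 16796
Sum = 1430 + 4862 + 16796
= 23088

23088


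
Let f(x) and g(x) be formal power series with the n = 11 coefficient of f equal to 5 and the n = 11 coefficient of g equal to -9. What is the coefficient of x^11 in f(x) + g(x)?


Addition of formal power series is termwise.
The coefficient of x^11 in f + g = 5 + -9
= -4

-4


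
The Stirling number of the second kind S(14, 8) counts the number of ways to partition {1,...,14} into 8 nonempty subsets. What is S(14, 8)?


Using the explicit formula S(n,k) = (1/k!) sum_{j=0}^{k} (-1)^(k-j) C(k,j) j^n:
S(14, 8) = 20912320
Equivalently, S(n,k) is n! times the coefficient of x^n in the EGF (e^x - 1)^k / k!.

20912320


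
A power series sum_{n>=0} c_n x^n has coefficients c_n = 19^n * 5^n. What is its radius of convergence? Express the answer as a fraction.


By the root test (Cauchy-Hadamard), the radius is R = 1 / limsup_n |c_n|^(1/n).
Here |c_n|^(1/n) = (19^n * 5^n)^(1/n) = 19 * 5 = 95 for all n.
So R = 1/95 = 1/95.

1/95


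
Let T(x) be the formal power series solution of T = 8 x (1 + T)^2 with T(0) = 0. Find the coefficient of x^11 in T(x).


Apply the Lagrange inversion formula: if T = 8 x * phi(T) with phi(t) = (1 + t)^2, then [x^n] T = 8^n * (1/n) [t^(n-1)] phi(t)^n = 8^n * (1/n) [t^(n-1)] (1 + t)^(2n) = 8^n * (1/n) C(2n, n-1).
Using the identity C(2n, n-1) = C(2n, n) * n / (n+1), the unscaled factor equals C(2n, n) / (n+1) = C_n, the n-th Catalan number.
For n = 11: C_11 = C(22, 11) / 12 = 705432/12 = 58786.
With the 8^11 = 8589934592 factor, the coefficient is 8589934592 * 58786 = 504967894925312.

504967894925312


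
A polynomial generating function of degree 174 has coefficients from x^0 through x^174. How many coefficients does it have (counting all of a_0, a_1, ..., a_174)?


A polynomial of degree 174 takes the form a_0 + a_1 x + ... + a_174 x^174.
The number of coefficients is 174 + 1 = 175.

175


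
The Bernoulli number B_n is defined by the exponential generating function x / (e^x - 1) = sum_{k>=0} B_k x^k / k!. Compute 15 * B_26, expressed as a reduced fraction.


Bernoulli numbers can also be computed recursively via B_0 = 1 and sum_{j=0}^{m} C(m+1, j) B_j = 0 for m >= 1. Odd-index Bernoulli numbers vanish for k >= 3.
Computing B_26 = 8553103/6, so 15 * B_26 = 15 * 8553103/6 = 42765515/2.

42765515/2


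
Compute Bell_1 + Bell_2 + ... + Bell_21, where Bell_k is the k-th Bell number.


Recall Bell_k counts set partitions of a k-set (with Bell_0 = 1 by convention).
Bell_1 through Bell_21: 1, 2, 5, 15, 52, 203, 877, 4140, 21147, 115975, 678570, 4213597, 27644437, 190899322, 1382958545, 10480142147, 82864869804, 682076806159, 5832742205057, 51724158235372, 474869816156751
Sum = 1 + 2 + 5 + 15 + 52 + 203 + 877 + 4140 + 21147 + 115975 + 678570 + 4213597 + 27644437 + 190899322 + 1382958545 + 10480142147 + 82864869804 + 682076806159 + 5832742205057 + 51724158235372 + 474869816156751 = 533203744952178.

533203744952178


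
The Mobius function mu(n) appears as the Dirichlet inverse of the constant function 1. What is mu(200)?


200 has a squared prime factor, so mu(200) = 0.
Factorization reveals a repeated prime.

0


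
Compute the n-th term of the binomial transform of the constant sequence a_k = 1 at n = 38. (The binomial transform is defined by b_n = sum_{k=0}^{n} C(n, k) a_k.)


With a_k = 1 for all k, b_n = sum_{k=0}^{n} C(n, k) = 2^n by the binomial theorem.
For n = 38: 2^38 = 274877906944.

274877906944


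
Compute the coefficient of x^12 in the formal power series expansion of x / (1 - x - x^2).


Let f(x) = sum_{k>=0} a_k x^k. Multiplying f(x) * (1 - x - x^2) = x and matching coefficients gives a_0 = 0, a_1 = 1, and a_k = a_{k-1} + a_{k-2} for k >= 2. These are the Fibonacci numbers F_k.
Iterating from F_0 = 0, F_1 = 1:
F_0=0, F_1=1, F_2=1, F_3=2, F_4=3, F_5=5, F_6=8, F_7=13, F_8=21, F_9=34, ...
F_12 = 144.

144


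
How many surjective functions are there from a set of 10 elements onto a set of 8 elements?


By inclusion-exclusion on which target elements are missed, the number of surjections from an n-set onto a k-set is
surj(n, k) = sum_{j=0}^{k} (-1)^j C(k, j) (k - j)^n.
Equivalently surj(n, k) = k! * S(n, k), where S(n, k) is the Stirling number of the second kind.
For n = 10, k = 8:
S(10, 8) = 750, so
surj = 8! * 750 = 40320 * 750 = 30240000.

30240000


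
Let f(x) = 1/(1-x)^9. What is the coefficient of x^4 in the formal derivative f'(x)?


Differentiate: d/dx [ 1/(1-x)^r ] = r / (1-x)^(r+1).
Here r = 9, so f'(x) = 9 / (1-x)^10.
The expansion of 1/(1-x)^(r+1) has coefficient of x^n equal to C(n+r, r).
So the coefficient of x^4 in f'(x) is
9 * C(13, 9) = 9 * 715 = 6435

6435


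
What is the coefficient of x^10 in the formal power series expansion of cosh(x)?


The Maclaurin series is cosh(t) = sum_{m>=0} t^(2m) / (2m)!, so substituting t = x, only even powers of x are nonzero, with coefficient of x^(2m) equal to 1 / (2m)!.
For x^10 the coefficient is 1/10! = 1/3628800 = 1/3628800.

1/3628800


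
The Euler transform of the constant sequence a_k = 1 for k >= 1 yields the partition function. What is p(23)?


The Euler transform converts the sequence a_k = 1 into the number of integer partitions.
Using the recurrence or dynamic programming:
p(23) = 1255

1255


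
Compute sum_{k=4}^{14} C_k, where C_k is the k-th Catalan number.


C_4 through C_14: 14, 42, 132, 429, 1430, 4862, 16796, 58786, 208012, 742900, 2674440
Sum = 14 + 42 + 132 + 429 + 1430 + 4862 + 16796 + 58786 + 208012 + 742900 + 2674440
= 3707843

3707843


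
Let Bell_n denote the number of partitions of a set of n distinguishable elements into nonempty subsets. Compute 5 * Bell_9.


Bell_9 can be computed from the Bell triangle or from Dobinski's identity Bell_n = (1/e) * sum_{k>=0} k^n / k!.
Computing Bell_9 = 21147.
Then 5 * 21147 = 105735.

105735


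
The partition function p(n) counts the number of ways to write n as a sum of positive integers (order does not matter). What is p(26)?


Using the generating function prod_{k>=1} 1/(1-x^k), we compute p(26).
By dynamic programming over parts 1 through 26:
p(26) = 2436

2436


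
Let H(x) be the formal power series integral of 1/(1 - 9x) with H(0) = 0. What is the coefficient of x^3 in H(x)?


1/(1 - 9x) = sum_{k>=0} 9^k x^k. Integrating termwise with H(0) = 0:
H(x) = sum_{k>=0} 9^k x^(k+1) / (k+1) = sum_{m>=1} 9^(m-1) x^m / m.
For m = 3: 9^2/3 = 81/3 = 27.

27


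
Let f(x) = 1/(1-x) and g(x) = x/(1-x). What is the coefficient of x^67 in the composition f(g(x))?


First simplify the composition: f(g(x)) = 1/(1 - x/(1-x)) = (1-x)/((1-x) - x) = (1-x)/(1-2x).
Now extract the coefficient. Write (1-x)/(1-2x) = 1/(1-2x) - x/(1-2x).
The coefficient of x^n in 1/(1-2x) is 2^n, and in x/(1-2x) is 2^(n-1) (for n >= 1).
So the coefficient of x^67 is 2^67 - 2^66 = 147573952589676412928 - 73786976294838206464 = 73786976294838206464.

73786976294838206464


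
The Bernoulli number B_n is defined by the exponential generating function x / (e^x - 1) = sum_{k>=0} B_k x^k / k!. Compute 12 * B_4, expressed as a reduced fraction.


Bernoulli numbers can also be computed recursively via B_0 = 1 and sum_{j=0}^{m} C(m+1, j) B_j = 0 for m >= 1. Odd-index Bernoulli numbers vanish for k >= 3.
Computing B_4 = -1/30, so 12 * B_4 = 12 * -1/30 = -2/5.

-2/5


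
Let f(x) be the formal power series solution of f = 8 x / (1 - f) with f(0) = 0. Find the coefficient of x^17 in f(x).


Apply Lagrange inversion: f = 8 x * phi(f) with phi(t) = 1/(1 - t), so
[x^n] f = 8^n * (1/n) [t^(n-1)] phi(t)^n = 8^n * (1/n) [t^(n-1)] (1 - t)^(-n) = 8^n * (1/n) C(2n - 2, n - 1) = 8^n * C_{n-1}.
For n = 17: C_16 = C(32, 16) / 17 = 601080390/17 = 35357670.
With the 8^17 = 2251799813685248 factor, the coefficient is 2251799813685248 * 35357670 = 79618394718344482652160.

79618394718344482652160


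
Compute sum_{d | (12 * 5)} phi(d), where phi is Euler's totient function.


First, 12 * 5 = 60. One classical identity is sum_{d | n} phi(d) = n (each k in [1, n] has a unique gcd with n, and among the k's with gcd(k, n) = n/d there are phi(d) of them). So the sum equals 60. We also verify directly:
Divisors of 60: 1, 2, 3, 4, 5, 6, 10, 12, 15, 20, 30, 60.
phi values: 1, 1, 2, 2, 4, 2, 4, 4, 8, 8, 8, 16.
Sum = 60.

60


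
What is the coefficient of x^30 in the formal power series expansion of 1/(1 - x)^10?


The negative binomial / multiset identity is
1/(1 - x)^r = sum_{k>=0} C(k + r - 1, r - 1) x^k.
Here r = 10 and k = 30, so the coefficient is
C(30 + 9, 9) = C(39, 9)
= 211915132

211915132


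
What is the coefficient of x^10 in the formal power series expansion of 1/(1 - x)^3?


The expansion 1/(1 - x)^r = sum_{k>=0} C(k + r - 1, r - 1) x^k follows from the multiset / negative-binomial theorem (or from repeated differentiation of the geometric series).
For r = 3 and k = 10:
C(12, 2) = 479001600 / (2 * 3628800) = 66.

66
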